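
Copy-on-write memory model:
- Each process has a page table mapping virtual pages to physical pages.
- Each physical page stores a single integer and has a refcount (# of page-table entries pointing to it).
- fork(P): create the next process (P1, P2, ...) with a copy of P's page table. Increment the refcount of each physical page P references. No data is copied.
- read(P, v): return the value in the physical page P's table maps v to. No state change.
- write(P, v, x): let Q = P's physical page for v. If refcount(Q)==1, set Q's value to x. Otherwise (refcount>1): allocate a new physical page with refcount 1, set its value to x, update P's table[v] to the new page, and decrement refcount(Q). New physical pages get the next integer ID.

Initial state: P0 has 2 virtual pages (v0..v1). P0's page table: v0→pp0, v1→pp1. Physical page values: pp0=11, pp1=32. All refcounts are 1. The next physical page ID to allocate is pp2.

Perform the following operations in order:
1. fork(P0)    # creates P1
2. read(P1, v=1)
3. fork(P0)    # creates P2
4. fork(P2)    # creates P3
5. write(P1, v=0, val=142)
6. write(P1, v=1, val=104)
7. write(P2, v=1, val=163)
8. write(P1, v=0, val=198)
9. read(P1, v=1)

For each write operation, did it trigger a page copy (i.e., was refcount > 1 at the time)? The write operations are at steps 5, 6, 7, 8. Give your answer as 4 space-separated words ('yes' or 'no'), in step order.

Op 1: fork(P0) -> P1. 2 ppages; refcounts: pp0:2 pp1:2
Op 2: read(P1, v1) -> 32. No state change.
Op 3: fork(P0) -> P2. 2 ppages; refcounts: pp0:3 pp1:3
Op 4: fork(P2) -> P3. 2 ppages; refcounts: pp0:4 pp1:4
Op 5: write(P1, v0, 142). refcount(pp0)=4>1 -> COPY to pp2. 3 ppages; refcounts: pp0:3 pp1:4 pp2:1
Op 6: write(P1, v1, 104). refcount(pp1)=4>1 -> COPY to pp3. 4 ppages; refcounts: pp0:3 pp1:3 pp2:1 pp3:1
Op 7: write(P2, v1, 163). refcount(pp1)=3>1 -> COPY to pp4. 5 ppages; refcounts: pp0:3 pp1:2 pp2:1 pp3:1 pp4:1
Op 8: write(P1, v0, 198). refcount(pp2)=1 -> write in place. 5 ppages; refcounts: pp0:3 pp1:2 pp2:1 pp3:1 pp4:1
Op 9: read(P1, v1) -> 104. No state change.

yes yes yes no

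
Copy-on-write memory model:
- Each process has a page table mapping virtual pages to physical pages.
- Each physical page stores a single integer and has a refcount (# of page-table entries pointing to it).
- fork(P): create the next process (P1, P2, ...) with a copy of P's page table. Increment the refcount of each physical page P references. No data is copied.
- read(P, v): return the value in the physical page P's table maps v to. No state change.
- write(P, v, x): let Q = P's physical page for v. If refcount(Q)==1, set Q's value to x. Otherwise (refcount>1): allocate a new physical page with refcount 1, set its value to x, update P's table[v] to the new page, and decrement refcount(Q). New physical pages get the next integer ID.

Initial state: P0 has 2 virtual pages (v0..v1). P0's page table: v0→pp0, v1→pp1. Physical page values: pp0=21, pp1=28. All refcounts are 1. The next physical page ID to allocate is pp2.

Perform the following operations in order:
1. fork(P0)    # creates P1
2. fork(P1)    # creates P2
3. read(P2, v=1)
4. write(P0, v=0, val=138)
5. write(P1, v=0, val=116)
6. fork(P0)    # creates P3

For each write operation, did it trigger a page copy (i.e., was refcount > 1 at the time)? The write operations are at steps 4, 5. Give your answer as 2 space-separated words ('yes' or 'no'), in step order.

Op 1: fork(P0) -> P1. 2 ppages; refcounts: pp0:2 pp1:2
Op 2: fork(P1) -> P2. 2 ppages; refcounts: pp0:3 pp1:3
Op 3: read(P2, v1) -> 28. No state change.
Op 4: write(P0, v0, 138). refcount(pp0)=3>1 -> COPY to pp2. 3 ppages; refcounts: pp0:2 pp1:3 pp2:1
Op 5: write(P1, v0, 116). refcount(pp0)=2>1 -> COPY to pp3. 4 ppages; refcounts: pp0:1 pp1:3 pp2:1 pp3:1
Op 6: fork(P0) -> P3. 4 ppages; refcounts: pp0:1 pp1:4 pp2:2 pp3:1

yes yes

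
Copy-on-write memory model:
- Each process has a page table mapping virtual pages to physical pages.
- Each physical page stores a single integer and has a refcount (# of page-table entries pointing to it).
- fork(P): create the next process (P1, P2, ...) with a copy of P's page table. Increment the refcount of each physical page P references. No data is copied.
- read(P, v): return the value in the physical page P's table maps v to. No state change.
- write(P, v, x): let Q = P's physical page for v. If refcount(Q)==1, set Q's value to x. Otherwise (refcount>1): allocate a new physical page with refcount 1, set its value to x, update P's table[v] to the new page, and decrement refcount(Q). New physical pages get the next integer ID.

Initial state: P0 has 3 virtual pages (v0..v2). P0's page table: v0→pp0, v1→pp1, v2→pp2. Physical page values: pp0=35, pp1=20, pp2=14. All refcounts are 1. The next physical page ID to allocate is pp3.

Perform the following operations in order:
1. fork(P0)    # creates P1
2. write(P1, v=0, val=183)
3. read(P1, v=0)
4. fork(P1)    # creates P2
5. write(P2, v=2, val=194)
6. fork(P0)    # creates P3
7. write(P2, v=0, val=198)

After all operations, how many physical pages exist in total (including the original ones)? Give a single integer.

Op 1: fork(P0) -> P1. 3 ppages; refcounts: pp0:2 pp1:2 pp2:2
Op 2: write(P1, v0, 183). refcount(pp0)=2>1 -> COPY to pp3. 4 ppages; refcounts: pp0:1 pp1:2 pp2:2 pp3:1
Op 3: read(P1, v0) -> 183. No state change.
Op 4: fork(P1) -> P2. 4 ppages; refcounts: pp0:1 pp1:3 pp2:3 pp3:2
Op 5: write(P2, v2, 194). refcount(pp2)=3>1 -> COPY to pp4. 5 ppages; refcounts: pp0:1 pp1:3 pp2:2 pp3:2 pp4:1
Op 6: fork(P0) -> P3. 5 ppages; refcounts: pp0:2 pp1:4 pp2:3 pp3:2 pp4:1
Op 7: write(P2, v0, 198). refcount(pp3)=2>1 -> COPY to pp5. 6 ppages; refcounts: pp0:2 pp1:4 pp2:3 pp3:1 pp4:1 pp5:1

Answer: 6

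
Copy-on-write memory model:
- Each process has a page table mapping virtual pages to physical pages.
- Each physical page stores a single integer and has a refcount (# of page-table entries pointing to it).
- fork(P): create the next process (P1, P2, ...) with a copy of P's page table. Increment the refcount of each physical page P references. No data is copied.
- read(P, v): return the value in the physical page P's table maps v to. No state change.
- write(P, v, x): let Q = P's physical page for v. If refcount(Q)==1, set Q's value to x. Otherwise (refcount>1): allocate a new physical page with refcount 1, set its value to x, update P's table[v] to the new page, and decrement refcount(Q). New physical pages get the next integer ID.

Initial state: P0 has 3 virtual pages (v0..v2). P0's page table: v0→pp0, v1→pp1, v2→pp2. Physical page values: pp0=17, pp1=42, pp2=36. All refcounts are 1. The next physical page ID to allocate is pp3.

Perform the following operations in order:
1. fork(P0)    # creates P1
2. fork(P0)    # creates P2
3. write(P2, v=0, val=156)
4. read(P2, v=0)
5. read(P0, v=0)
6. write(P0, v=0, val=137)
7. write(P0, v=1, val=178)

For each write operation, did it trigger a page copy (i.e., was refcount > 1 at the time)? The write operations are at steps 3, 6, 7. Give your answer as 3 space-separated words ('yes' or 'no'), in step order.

Op 1: fork(P0) -> P1. 3 ppages; refcounts: pp0:2 pp1:2 pp2:2
Op 2: fork(P0) -> P2. 3 ppages; refcounts: pp0:3 pp1:3 pp2:3
Op 3: write(P2, v0, 156). refcount(pp0)=3>1 -> COPY to pp3. 4 ppages; refcounts: pp0:2 pp1:3 pp2:3 pp3:1
Op 4: read(P2, v0) -> 156. No state change.
Op 5: read(P0, v0) -> 17. No state change.
Op 6: write(P0, v0, 137). refcount(pp0)=2>1 -> COPY to pp4. 5 ppages; refcounts: pp0:1 pp1:3 pp2:3 pp3:1 pp4:1
Op 7: write(P0, v1, 178). refcount(pp1)=3>1 -> COPY to pp5. 6 ppages; refcounts: pp0:1 pp1:2 pp2:3 pp3:1 pp4:1 pp5:1

yes yes yes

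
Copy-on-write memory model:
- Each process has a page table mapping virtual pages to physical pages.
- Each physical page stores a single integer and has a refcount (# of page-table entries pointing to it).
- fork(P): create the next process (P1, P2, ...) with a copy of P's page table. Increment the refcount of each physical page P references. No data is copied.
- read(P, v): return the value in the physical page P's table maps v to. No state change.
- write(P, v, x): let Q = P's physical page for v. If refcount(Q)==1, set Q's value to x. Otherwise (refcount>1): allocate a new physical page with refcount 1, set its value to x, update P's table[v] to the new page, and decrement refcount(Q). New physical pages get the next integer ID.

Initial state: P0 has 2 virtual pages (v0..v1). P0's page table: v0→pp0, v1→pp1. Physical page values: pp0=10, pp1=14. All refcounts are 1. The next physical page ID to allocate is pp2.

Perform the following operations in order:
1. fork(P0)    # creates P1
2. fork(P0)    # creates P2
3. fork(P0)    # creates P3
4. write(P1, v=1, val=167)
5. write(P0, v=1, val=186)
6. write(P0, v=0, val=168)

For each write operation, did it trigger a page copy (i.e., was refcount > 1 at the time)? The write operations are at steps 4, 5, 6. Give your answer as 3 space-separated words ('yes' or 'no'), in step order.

Op 1: fork(P0) -> P1. 2 ppages; refcounts: pp0:2 pp1:2
Op 2: fork(P0) -> P2. 2 ppages; refcounts: pp0:3 pp1:3
Op 3: fork(P0) -> P3. 2 ppages; refcounts: pp0:4 pp1:4
Op 4: write(P1, v1, 167). refcount(pp1)=4>1 -> COPY to pp2. 3 ppages; refcounts: pp0:4 pp1:3 pp2:1
Op 5: write(P0, v1, 186). refcount(pp1)=3>1 -> COPY to pp3. 4 ppages; refcounts: pp0:4 pp1:2 pp2:1 pp3:1
Op 6: write(P0, v0, 168). refcount(pp0)=4>1 -> COPY to pp4. 5 ppages; refcounts: pp0:3 pp1:2 pp2:1 pp3:1 pp4:1

yes yes yes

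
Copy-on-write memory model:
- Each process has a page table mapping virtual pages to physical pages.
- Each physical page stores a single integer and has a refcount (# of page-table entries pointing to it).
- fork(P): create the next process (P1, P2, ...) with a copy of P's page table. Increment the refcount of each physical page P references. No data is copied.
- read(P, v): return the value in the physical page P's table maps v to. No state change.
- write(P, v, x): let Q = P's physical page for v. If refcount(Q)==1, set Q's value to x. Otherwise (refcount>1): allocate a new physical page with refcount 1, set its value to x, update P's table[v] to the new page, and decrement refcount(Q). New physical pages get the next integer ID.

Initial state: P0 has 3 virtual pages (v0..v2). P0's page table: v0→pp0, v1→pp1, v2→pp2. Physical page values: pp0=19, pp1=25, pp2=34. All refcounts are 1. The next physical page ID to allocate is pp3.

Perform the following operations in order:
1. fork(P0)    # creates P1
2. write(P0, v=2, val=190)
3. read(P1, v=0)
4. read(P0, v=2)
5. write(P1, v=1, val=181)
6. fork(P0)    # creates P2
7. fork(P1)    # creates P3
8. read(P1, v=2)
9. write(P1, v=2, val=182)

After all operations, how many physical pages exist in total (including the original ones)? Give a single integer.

Answer: 6

Derivation:
Op 1: fork(P0) -> P1. 3 ppages; refcounts: pp0:2 pp1:2 pp2:2
Op 2: write(P0, v2, 190). refcount(pp2)=2>1 -> COPY to pp3. 4 ppages; refcounts: pp0:2 pp1:2 pp2:1 pp3:1
Op 3: read(P1, v0) -> 19. No state change.
Op 4: read(P0, v2) -> 190. No state change.
Op 5: write(P1, v1, 181). refcount(pp1)=2>1 -> COPY to pp4. 5 ppages; refcounts: pp0:2 pp1:1 pp2:1 pp3:1 pp4:1
Op 6: fork(P0) -> P2. 5 ppages; refcounts: pp0:3 pp1:2 pp2:1 pp3:2 pp4:1
Op 7: fork(P1) -> P3. 5 ppages; refcounts: pp0:4 pp1:2 pp2:2 pp3:2 pp4:2
Op 8: read(P1, v2) -> 34. No state change.
Op 9: write(P1, v2, 182). refcount(pp2)=2>1 -> COPY to pp5. 6 ppages; refcounts: pp0:4 pp1:2 pp2:1 pp3:2 pp4:2 pp5:1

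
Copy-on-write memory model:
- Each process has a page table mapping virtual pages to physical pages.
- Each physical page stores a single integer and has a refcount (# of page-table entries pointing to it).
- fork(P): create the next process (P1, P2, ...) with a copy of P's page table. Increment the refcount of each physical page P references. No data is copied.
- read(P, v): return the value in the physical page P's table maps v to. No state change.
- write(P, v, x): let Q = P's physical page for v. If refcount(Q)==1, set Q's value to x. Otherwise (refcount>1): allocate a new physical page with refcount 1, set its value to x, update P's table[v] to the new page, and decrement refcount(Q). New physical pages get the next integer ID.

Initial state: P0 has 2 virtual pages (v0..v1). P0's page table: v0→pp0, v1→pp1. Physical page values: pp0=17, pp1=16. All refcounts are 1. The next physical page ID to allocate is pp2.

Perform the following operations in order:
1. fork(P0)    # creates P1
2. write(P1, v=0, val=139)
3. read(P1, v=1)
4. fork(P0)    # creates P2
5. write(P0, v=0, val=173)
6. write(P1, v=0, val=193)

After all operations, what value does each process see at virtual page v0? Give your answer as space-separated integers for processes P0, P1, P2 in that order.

Answer: 173 193 17

Derivation:
Op 1: fork(P0) -> P1. 2 ppages; refcounts: pp0:2 pp1:2
Op 2: write(P1, v0, 139). refcount(pp0)=2>1 -> COPY to pp2. 3 ppages; refcounts: pp0:1 pp1:2 pp2:1
Op 3: read(P1, v1) -> 16. No state change.
Op 4: fork(P0) -> P2. 3 ppages; refcounts: pp0:2 pp1:3 pp2:1
Op 5: write(P0, v0, 173). refcount(pp0)=2>1 -> COPY to pp3. 4 ppages; refcounts: pp0:1 pp1:3 pp2:1 pp3:1
Op 6: write(P1, v0, 193). refcount(pp2)=1 -> write in place. 4 ppages; refcounts: pp0:1 pp1:3 pp2:1 pp3:1
P0: v0 -> pp3 = 173
P1: v0 -> pp2 = 193
P2: v0 -> pp0 = 17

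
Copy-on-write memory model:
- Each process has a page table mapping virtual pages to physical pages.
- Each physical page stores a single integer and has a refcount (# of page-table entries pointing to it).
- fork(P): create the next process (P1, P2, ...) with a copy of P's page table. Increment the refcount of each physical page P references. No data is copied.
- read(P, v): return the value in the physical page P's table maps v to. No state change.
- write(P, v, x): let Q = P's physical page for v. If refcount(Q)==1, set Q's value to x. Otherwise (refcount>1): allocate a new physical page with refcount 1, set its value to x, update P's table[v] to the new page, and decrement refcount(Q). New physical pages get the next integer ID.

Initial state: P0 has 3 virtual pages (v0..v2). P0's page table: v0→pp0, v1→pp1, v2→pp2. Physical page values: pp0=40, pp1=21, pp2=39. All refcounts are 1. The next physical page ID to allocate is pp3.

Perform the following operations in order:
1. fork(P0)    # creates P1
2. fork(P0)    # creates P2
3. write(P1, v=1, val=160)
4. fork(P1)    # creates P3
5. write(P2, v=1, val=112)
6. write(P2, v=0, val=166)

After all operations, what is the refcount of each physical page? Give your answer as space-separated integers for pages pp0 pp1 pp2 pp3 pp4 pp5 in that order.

Answer: 3 1 4 2 1 1

Derivation:
Op 1: fork(P0) -> P1. 3 ppages; refcounts: pp0:2 pp1:2 pp2:2
Op 2: fork(P0) -> P2. 3 ppages; refcounts: pp0:3 pp1:3 pp2:3
Op 3: write(P1, v1, 160). refcount(pp1)=3>1 -> COPY to pp3. 4 ppages; refcounts: pp0:3 pp1:2 pp2:3 pp3:1
Op 4: fork(P1) -> P3. 4 ppages; refcounts: pp0:4 pp1:2 pp2:4 pp3:2
Op 5: write(P2, v1, 112). refcount(pp1)=2>1 -> COPY to pp4. 5 ppages; refcounts: pp0:4 pp1:1 pp2:4 pp3:2 pp4:1
Op 6: write(P2, v0, 166). refcount(pp0)=4>1 -> COPY to pp5. 6 ppages; refcounts: pp0:3 pp1:1 pp2:4 pp3:2 pp4:1 pp5:1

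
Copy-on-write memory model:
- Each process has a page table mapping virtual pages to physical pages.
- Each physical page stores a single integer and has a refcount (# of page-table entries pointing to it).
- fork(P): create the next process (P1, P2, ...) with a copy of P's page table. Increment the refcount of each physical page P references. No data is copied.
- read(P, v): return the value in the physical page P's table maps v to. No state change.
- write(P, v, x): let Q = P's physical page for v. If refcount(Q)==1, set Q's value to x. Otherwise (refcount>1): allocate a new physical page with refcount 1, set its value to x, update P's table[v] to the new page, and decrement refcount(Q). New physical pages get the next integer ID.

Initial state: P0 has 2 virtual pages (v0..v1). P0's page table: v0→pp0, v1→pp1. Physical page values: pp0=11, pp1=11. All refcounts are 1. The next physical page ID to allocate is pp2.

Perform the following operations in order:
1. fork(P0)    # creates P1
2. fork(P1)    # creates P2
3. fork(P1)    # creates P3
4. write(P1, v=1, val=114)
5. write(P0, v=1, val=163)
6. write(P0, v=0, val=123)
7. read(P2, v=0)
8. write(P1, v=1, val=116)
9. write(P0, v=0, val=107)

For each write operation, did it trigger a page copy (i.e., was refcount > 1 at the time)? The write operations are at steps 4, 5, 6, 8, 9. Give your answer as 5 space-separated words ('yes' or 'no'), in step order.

Op 1: fork(P0) -> P1. 2 ppages; refcounts: pp0:2 pp1:2
Op 2: fork(P1) -> P2. 2 ppages; refcounts: pp0:3 pp1:3
Op 3: fork(P1) -> P3. 2 ppages; refcounts: pp0:4 pp1:4
Op 4: write(P1, v1, 114). refcount(pp1)=4>1 -> COPY to pp2. 3 ppages; refcounts: pp0:4 pp1:3 pp2:1
Op 5: write(P0, v1, 163). refcount(pp1)=3>1 -> COPY to pp3. 4 ppages; refcounts: pp0:4 pp1:2 pp2:1 pp3:1
Op 6: write(P0, v0, 123). refcount(pp0)=4>1 -> COPY to pp4. 5 ppages; refcounts: pp0:3 pp1:2 pp2:1 pp3:1 pp4:1
Op 7: read(P2, v0) -> 11. No state change.
Op 8: write(P1, v1, 116). refcount(pp2)=1 -> write in place. 5 ppages; refcounts: pp0:3 pp1:2 pp2:1 pp3:1 pp4:1
Op 9: write(P0, v0, 107). refcount(pp4)=1 -> write in place. 5 ppages; refcounts: pp0:3 pp1:2 pp2:1 pp3:1 pp4:1

yes yes yes no no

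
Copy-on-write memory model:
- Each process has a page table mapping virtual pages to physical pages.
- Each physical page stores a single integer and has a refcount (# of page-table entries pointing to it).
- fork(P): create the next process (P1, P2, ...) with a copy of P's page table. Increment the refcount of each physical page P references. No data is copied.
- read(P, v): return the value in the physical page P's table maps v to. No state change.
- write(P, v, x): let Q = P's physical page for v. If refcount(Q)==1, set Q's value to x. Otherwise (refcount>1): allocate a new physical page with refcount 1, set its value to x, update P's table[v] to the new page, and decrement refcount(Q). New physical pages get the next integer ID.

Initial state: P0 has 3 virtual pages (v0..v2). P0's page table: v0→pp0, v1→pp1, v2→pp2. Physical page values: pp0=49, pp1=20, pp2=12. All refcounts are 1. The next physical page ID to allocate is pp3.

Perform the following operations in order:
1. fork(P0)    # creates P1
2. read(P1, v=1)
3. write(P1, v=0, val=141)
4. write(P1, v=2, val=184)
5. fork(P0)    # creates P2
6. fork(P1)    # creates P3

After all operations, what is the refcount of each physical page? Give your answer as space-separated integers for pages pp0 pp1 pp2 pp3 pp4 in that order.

Op 1: fork(P0) -> P1. 3 ppages; refcounts: pp0:2 pp1:2 pp2:2
Op 2: read(P1, v1) -> 20. No state change.
Op 3: write(P1, v0, 141). refcount(pp0)=2>1 -> COPY to pp3. 4 ppages; refcounts: pp0:1 pp1:2 pp2:2 pp3:1
Op 4: write(P1, v2, 184). refcount(pp2)=2>1 -> COPY to pp4. 5 ppages; refcounts: pp0:1 pp1:2 pp2:1 pp3:1 pp4:1
Op 5: fork(P0) -> P2. 5 ppages; refcounts: pp0:2 pp1:3 pp2:2 pp3:1 pp4:1
Op 6: fork(P1) -> P3. 5 ppages; refcounts: pp0:2 pp1:4 pp2:2 pp3:2 pp4:2

Answer: 2 4 2 2 2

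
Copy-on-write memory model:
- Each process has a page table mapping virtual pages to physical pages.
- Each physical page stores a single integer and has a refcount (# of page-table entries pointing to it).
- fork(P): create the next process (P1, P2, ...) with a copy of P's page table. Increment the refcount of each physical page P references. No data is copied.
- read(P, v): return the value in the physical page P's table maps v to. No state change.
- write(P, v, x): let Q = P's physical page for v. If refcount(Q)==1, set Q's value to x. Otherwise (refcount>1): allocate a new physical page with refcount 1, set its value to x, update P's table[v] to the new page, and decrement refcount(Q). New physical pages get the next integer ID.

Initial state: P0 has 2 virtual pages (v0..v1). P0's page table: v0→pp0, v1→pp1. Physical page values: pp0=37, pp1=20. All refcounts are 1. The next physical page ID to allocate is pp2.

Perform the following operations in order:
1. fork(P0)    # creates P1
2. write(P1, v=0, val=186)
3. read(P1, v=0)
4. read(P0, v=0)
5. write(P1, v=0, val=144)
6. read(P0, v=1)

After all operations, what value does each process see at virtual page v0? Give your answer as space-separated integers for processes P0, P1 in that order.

Answer: 37 144

Derivation:
Op 1: fork(P0) -> P1. 2 ppages; refcounts: pp0:2 pp1:2
Op 2: write(P1, v0, 186). refcount(pp0)=2>1 -> COPY to pp2. 3 ppages; refcounts: pp0:1 pp1:2 pp2:1
Op 3: read(P1, v0) -> 186. No state change.
Op 4: read(P0, v0) -> 37. No state change.
Op 5: write(P1, v0, 144). refcount(pp2)=1 -> write in place. 3 ppages; refcounts: pp0:1 pp1:2 pp2:1
Op 6: read(P0, v1) -> 20. No state change.
P0: v0 -> pp0 = 37
P1: v0 -> pp2 = 144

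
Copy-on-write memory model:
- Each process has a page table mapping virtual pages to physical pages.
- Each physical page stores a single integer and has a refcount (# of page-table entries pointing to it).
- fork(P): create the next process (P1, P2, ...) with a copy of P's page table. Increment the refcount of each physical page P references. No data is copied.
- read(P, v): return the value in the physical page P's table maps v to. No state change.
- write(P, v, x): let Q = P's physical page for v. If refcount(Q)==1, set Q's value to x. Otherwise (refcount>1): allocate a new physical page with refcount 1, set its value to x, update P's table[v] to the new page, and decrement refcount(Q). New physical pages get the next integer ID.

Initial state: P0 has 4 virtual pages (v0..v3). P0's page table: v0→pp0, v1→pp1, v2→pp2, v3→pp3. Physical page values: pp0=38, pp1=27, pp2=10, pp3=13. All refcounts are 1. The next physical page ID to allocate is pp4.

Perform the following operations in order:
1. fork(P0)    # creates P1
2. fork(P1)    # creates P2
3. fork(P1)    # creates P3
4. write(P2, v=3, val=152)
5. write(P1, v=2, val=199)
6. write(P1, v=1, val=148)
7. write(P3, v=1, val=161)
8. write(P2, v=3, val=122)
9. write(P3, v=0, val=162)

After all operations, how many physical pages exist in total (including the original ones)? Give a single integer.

Op 1: fork(P0) -> P1. 4 ppages; refcounts: pp0:2 pp1:2 pp2:2 pp3:2
Op 2: fork(P1) -> P2. 4 ppages; refcounts: pp0:3 pp1:3 pp2:3 pp3:3
Op 3: fork(P1) -> P3. 4 ppages; refcounts: pp0:4 pp1:4 pp2:4 pp3:4
Op 4: write(P2, v3, 152). refcount(pp3)=4>1 -> COPY to pp4. 5 ppages; refcounts: pp0:4 pp1:4 pp2:4 pp3:3 pp4:1
Op 5: write(P1, v2, 199). refcount(pp2)=4>1 -> COPY to pp5. 6 ppages; refcounts: pp0:4 pp1:4 pp2:3 pp3:3 pp4:1 pp5:1
Op 6: write(P1, v1, 148). refcount(pp1)=4>1 -> COPY to pp6. 7 ppages; refcounts: pp0:4 pp1:3 pp2:3 pp3:3 pp4:1 pp5:1 pp6:1
Op 7: write(P3, v1, 161). refcount(pp1)=3>1 -> COPY to pp7. 8 ppages; refcounts: pp0:4 pp1:2 pp2:3 pp3:3 pp4:1 pp5:1 pp6:1 pp7:1
Op 8: write(P2, v3, 122). refcount(pp4)=1 -> write in place. 8 ppages; refcounts: pp0:4 pp1:2 pp2:3 pp3:3 pp4:1 pp5:1 pp6:1 pp7:1
Op 9: write(P3, v0, 162). refcount(pp0)=4>1 -> COPY to pp8. 9 ppages; refcounts: pp0:3 pp1:2 pp2:3 pp3:3 pp4:1 pp5:1 pp6:1 pp7:1 pp8:1

Answer: 9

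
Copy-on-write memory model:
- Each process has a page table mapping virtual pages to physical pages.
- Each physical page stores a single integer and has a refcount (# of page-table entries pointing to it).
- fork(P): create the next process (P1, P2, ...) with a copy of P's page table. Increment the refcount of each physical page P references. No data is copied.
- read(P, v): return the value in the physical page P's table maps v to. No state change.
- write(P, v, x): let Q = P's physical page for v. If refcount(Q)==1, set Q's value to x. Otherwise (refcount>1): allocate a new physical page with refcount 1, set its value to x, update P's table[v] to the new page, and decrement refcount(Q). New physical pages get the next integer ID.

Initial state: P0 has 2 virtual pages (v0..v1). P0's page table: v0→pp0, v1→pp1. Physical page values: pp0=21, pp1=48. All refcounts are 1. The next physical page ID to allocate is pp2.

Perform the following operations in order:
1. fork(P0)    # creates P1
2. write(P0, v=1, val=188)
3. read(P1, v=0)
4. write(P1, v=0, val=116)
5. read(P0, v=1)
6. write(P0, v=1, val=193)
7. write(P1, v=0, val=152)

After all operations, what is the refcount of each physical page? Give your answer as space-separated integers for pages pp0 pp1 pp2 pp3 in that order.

Op 1: fork(P0) -> P1. 2 ppages; refcounts: pp0:2 pp1:2
Op 2: write(P0, v1, 188). refcount(pp1)=2>1 -> COPY to pp2. 3 ppages; refcounts: pp0:2 pp1:1 pp2:1
Op 3: read(P1, v0) -> 21. No state change.
Op 4: write(P1, v0, 116). refcount(pp0)=2>1 -> COPY to pp3. 4 ppages; refcounts: pp0:1 pp1:1 pp2:1 pp3:1
Op 5: read(P0, v1) -> 188. No state change.
Op 6: write(P0, v1, 193). refcount(pp2)=1 -> write in place. 4 ppages; refcounts: pp0:1 pp1:1 pp2:1 pp3:1
Op 7: write(P1, v0, 152). refcount(pp3)=1 -> write in place. 4 ppages; refcounts: pp0:1 pp1:1 pp2:1 pp3:1

Answer: 1 1 1 1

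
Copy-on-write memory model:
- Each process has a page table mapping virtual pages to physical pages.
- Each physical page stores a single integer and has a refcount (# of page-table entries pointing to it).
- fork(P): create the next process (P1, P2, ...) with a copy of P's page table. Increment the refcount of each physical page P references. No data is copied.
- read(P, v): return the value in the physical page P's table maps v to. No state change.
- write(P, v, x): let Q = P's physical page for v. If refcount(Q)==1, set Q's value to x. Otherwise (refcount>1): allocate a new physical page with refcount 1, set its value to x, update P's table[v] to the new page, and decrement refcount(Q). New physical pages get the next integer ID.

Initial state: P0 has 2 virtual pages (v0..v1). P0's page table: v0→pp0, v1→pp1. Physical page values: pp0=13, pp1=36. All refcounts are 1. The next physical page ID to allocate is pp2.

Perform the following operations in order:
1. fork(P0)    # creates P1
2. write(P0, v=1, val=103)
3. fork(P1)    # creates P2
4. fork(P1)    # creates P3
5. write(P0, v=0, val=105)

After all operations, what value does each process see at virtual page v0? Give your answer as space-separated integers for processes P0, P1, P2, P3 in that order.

Op 1: fork(P0) -> P1. 2 ppages; refcounts: pp0:2 pp1:2
Op 2: write(P0, v1, 103). refcount(pp1)=2>1 -> COPY to pp2. 3 ppages; refcounts: pp0:2 pp1:1 pp2:1
Op 3: fork(P1) -> P2. 3 ppages; refcounts: pp0:3 pp1:2 pp2:1
Op 4: fork(P1) -> P3. 3 ppages; refcounts: pp0:4 pp1:3 pp2:1
Op 5: write(P0, v0, 105). refcount(pp0)=4>1 -> COPY to pp3. 4 ppages; refcounts: pp0:3 pp1:3 pp2:1 pp3:1
P0: v0 -> pp3 = 105
P1: v0 -> pp0 = 13
P2: v0 -> pp0 = 13
P3: v0 -> pp0 = 13

Answer: 105 13 13 13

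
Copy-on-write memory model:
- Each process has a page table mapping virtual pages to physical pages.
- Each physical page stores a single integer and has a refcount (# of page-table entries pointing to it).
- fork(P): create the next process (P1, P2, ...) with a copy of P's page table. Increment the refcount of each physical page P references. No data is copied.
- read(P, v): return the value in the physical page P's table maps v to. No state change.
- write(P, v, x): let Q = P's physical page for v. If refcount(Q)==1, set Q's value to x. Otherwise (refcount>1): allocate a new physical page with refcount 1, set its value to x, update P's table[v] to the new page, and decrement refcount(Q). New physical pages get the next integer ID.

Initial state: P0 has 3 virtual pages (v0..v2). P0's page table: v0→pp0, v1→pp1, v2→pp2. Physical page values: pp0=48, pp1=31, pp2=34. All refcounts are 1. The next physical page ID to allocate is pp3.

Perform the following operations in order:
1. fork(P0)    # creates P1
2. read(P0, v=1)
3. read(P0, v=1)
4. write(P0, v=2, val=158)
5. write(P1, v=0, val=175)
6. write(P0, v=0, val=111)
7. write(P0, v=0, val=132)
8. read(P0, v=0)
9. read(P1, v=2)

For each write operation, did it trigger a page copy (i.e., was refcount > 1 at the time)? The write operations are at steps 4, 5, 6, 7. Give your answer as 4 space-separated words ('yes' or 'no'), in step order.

Op 1: fork(P0) -> P1. 3 ppages; refcounts: pp0:2 pp1:2 pp2:2
Op 2: read(P0, v1) -> 31. No state change.
Op 3: read(P0, v1) -> 31. No state change.
Op 4: write(P0, v2, 158). refcount(pp2)=2>1 -> COPY to pp3. 4 ppages; refcounts: pp0:2 pp1:2 pp2:1 pp3:1
Op 5: write(P1, v0, 175). refcount(pp0)=2>1 -> COPY to pp4. 5 ppages; refcounts: pp0:1 pp1:2 pp2:1 pp3:1 pp4:1
Op 6: write(P0, v0, 111). refcount(pp0)=1 -> write in place. 5 ppages; refcounts: pp0:1 pp1:2 pp2:1 pp3:1 pp4:1
Op 7: write(P0, v0, 132). refcount(pp0)=1 -> write in place. 5 ppages; refcounts: pp0:1 pp1:2 pp2:1 pp3:1 pp4:1
Op 8: read(P0, v0) -> 132. No state change.
Op 9: read(P1, v2) -> 34. No state change.

yes yes no no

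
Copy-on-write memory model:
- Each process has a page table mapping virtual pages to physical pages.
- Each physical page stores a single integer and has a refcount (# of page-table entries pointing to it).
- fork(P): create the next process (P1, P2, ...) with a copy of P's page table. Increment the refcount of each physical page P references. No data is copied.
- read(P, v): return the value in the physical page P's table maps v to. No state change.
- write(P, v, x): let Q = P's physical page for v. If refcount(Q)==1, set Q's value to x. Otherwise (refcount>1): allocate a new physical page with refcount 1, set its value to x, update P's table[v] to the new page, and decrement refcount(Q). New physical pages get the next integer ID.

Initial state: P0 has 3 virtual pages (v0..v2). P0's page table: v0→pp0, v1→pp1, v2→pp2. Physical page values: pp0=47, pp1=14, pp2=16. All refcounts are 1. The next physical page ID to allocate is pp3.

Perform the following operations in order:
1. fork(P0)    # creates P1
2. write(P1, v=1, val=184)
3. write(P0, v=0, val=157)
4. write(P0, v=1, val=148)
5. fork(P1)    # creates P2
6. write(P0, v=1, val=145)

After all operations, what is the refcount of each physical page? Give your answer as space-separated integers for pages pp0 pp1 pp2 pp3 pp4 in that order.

Answer: 2 1 3 2 1

Derivation:
Op 1: fork(P0) -> P1. 3 ppages; refcounts: pp0:2 pp1:2 pp2:2
Op 2: write(P1, v1, 184). refcount(pp1)=2>1 -> COPY to pp3. 4 ppages; refcounts: pp0:2 pp1:1 pp2:2 pp3:1
Op 3: write(P0, v0, 157). refcount(pp0)=2>1 -> COPY to pp4. 5 ppages; refcounts: pp0:1 pp1:1 pp2:2 pp3:1 pp4:1
Op 4: write(P0, v1, 148). refcount(pp1)=1 -> write in place. 5 ppages; refcounts: pp0:1 pp1:1 pp2:2 pp3:1 pp4:1
Op 5: fork(P1) -> P2. 5 ppages; refcounts: pp0:2 pp1:1 pp2:3 pp3:2 pp4:1
Op 6: write(P0, v1, 145). refcount(pp1)=1 -> write in place. 5 ppages; refcounts: pp0:2 pp1:1 pp2:3 pp3:2 pp4:1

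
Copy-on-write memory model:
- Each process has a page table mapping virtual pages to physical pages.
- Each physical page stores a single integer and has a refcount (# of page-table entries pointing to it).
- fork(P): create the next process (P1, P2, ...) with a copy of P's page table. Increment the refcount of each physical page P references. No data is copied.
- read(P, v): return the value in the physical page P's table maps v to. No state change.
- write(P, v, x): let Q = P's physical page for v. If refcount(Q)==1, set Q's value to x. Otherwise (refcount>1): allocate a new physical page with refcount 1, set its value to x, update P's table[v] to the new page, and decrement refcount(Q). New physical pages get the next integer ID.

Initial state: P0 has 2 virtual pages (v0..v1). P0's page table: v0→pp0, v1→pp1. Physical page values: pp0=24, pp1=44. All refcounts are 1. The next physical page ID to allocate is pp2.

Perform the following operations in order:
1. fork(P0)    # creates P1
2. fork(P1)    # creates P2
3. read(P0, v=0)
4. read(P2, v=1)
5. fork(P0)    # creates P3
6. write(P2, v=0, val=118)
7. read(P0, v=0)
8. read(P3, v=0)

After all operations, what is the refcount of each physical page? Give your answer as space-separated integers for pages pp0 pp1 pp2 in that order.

Op 1: fork(P0) -> P1. 2 ppages; refcounts: pp0:2 pp1:2
Op 2: fork(P1) -> P2. 2 ppages; refcounts: pp0:3 pp1:3
Op 3: read(P0, v0) -> 24. No state change.
Op 4: read(P2, v1) -> 44. No state change.
Op 5: fork(P0) -> P3. 2 ppages; refcounts: pp0:4 pp1:4
Op 6: write(P2, v0, 118). refcount(pp0)=4>1 -> COPY to pp2. 3 ppages; refcounts: pp0:3 pp1:4 pp2:1
Op 7: read(P0, v0) -> 24. No state change.
Op 8: read(P3, v0) -> 24. No state change.

Answer: 3 4 1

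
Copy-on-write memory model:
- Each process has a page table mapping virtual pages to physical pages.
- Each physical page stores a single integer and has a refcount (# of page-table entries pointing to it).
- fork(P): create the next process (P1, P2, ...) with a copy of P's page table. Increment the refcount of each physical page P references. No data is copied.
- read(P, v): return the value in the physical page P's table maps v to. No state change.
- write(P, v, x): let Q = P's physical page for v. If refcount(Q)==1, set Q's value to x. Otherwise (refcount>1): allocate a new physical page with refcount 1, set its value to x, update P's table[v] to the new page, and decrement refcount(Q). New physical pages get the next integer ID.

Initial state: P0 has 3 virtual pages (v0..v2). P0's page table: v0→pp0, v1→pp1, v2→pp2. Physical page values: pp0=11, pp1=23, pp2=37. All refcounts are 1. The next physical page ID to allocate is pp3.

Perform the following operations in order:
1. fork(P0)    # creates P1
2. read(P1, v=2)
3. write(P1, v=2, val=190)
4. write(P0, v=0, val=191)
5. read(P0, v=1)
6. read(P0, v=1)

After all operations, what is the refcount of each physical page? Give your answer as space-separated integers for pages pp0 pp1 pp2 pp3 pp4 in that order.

Op 1: fork(P0) -> P1. 3 ppages; refcounts: pp0:2 pp1:2 pp2:2
Op 2: read(P1, v2) -> 37. No state change.
Op 3: write(P1, v2, 190). refcount(pp2)=2>1 -> COPY to pp3. 4 ppages; refcounts: pp0:2 pp1:2 pp2:1 pp3:1
Op 4: write(P0, v0, 191). refcount(pp0)=2>1 -> COPY to pp4. 5 ppages; refcounts: pp0:1 pp1:2 pp2:1 pp3:1 pp4:1
Op 5: read(P0, v1) -> 23. No state change.
Op 6: read(P0, v1) -> 23. No state change.

Answer: 1 2 1 1 1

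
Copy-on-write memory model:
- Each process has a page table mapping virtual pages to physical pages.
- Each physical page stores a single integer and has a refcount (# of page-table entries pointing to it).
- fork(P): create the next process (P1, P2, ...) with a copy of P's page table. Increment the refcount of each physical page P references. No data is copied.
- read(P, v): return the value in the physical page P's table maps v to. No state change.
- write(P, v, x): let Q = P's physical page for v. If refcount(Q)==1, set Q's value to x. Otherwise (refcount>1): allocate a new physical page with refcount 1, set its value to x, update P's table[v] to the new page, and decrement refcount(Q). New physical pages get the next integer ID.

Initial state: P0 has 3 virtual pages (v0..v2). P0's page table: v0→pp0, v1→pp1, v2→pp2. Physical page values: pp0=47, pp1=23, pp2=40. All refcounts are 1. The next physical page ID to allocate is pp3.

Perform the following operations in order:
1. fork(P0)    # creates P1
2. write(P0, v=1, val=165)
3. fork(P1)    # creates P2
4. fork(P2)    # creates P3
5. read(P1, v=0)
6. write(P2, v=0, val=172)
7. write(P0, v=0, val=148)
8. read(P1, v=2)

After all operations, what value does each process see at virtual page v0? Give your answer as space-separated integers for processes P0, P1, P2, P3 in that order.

Op 1: fork(P0) -> P1. 3 ppages; refcounts: pp0:2 pp1:2 pp2:2
Op 2: write(P0, v1, 165). refcount(pp1)=2>1 -> COPY to pp3. 4 ppages; refcounts: pp0:2 pp1:1 pp2:2 pp3:1
Op 3: fork(P1) -> P2. 4 ppages; refcounts: pp0:3 pp1:2 pp2:3 pp3:1
Op 4: fork(P2) -> P3. 4 ppages; refcounts: pp0:4 pp1:3 pp2:4 pp3:1
Op 5: read(P1, v0) -> 47. No state change.
Op 6: write(P2, v0, 172). refcount(pp0)=4>1 -> COPY to pp4. 5 ppages; refcounts: pp0:3 pp1:3 pp2:4 pp3:1 pp4:1
Op 7: write(P0, v0, 148). refcount(pp0)=3>1 -> COPY to pp5. 6 ppages; refcounts: pp0:2 pp1:3 pp2:4 pp3:1 pp4:1 pp5:1
Op 8: read(P1, v2) -> 40. No state change.
P0: v0 -> pp5 = 148
P1: v0 -> pp0 = 47
P2: v0 -> pp4 = 172
P3: v0 -> pp0 = 47

Answer: 148 47 172 47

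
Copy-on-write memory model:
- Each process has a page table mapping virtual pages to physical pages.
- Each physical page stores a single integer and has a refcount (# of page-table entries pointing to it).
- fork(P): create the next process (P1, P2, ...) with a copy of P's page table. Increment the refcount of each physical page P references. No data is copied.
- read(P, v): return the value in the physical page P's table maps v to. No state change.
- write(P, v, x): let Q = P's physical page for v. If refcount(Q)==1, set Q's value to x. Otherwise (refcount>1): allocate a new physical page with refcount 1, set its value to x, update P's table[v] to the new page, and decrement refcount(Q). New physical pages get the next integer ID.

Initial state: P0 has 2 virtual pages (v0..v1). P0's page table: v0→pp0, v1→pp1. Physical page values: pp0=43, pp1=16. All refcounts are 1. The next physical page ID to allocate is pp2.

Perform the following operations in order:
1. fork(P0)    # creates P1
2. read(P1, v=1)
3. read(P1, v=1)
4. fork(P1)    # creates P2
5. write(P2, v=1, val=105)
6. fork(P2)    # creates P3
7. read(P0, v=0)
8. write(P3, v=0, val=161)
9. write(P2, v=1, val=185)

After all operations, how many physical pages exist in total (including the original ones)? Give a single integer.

Answer: 5

Derivation:
Op 1: fork(P0) -> P1. 2 ppages; refcounts: pp0:2 pp1:2
Op 2: read(P1, v1) -> 16. No state change.
Op 3: read(P1, v1) -> 16. No state change.
Op 4: fork(P1) -> P2. 2 ppages; refcounts: pp0:3 pp1:3
Op 5: write(P2, v1, 105). refcount(pp1)=3>1 -> COPY to pp2. 3 ppages; refcounts: pp0:3 pp1:2 pp2:1
Op 6: fork(P2) -> P3. 3 ppages; refcounts: pp0:4 pp1:2 pp2:2
Op 7: read(P0, v0) -> 43. No state change.
Op 8: write(P3, v0, 161). refcount(pp0)=4>1 -> COPY to pp3. 4 ppages; refcounts: pp0:3 pp1:2 pp2:2 pp3:1
Op 9: write(P2, v1, 185). refcount(pp2)=2>1 -> COPY to pp4. 5 ppages; refcounts: pp0:3 pp1:2 pp2:1 pp3:1 pp4:1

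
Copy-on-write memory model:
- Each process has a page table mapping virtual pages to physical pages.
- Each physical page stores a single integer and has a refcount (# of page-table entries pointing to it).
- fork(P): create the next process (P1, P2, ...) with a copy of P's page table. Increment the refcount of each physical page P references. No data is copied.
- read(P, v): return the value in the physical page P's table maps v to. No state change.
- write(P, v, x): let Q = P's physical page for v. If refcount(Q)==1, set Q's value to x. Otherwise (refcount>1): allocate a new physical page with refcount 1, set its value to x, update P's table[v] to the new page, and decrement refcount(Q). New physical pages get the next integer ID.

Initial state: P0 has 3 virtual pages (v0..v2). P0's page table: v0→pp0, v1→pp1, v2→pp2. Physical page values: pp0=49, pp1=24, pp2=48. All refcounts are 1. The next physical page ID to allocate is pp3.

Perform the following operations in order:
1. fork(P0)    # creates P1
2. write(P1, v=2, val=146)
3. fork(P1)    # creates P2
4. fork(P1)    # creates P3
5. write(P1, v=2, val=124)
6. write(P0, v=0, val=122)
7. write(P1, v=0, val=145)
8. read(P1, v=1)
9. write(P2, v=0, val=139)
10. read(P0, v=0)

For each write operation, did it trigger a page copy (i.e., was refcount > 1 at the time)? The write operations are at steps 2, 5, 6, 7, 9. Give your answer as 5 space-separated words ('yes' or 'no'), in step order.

Op 1: fork(P0) -> P1. 3 ppages; refcounts: pp0:2 pp1:2 pp2:2
Op 2: write(P1, v2, 146). refcount(pp2)=2>1 -> COPY to pp3. 4 ppages; refcounts: pp0:2 pp1:2 pp2:1 pp3:1
Op 3: fork(P1) -> P2. 4 ppages; refcounts: pp0:3 pp1:3 pp2:1 pp3:2
Op 4: fork(P1) -> P3. 4 ppages; refcounts: pp0:4 pp1:4 pp2:1 pp3:3
Op 5: write(P1, v2, 124). refcount(pp3)=3>1 -> COPY to pp4. 5 ppages; refcounts: pp0:4 pp1:4 pp2:1 pp3:2 pp4:1
Op 6: write(P0, v0, 122). refcount(pp0)=4>1 -> COPY to pp5. 6 ppages; refcounts: pp0:3 pp1:4 pp2:1 pp3:2 pp4:1 pp5:1
Op 7: write(P1, v0, 145). refcount(pp0)=3>1 -> COPY to pp6. 7 ppages; refcounts: pp0:2 pp1:4 pp2:1 pp3:2 pp4:1 pp5:1 pp6:1
Op 8: read(P1, v1) -> 24. No state change.
Op 9: write(P2, v0, 139). refcount(pp0)=2>1 -> COPY to pp7. 8 ppages; refcounts: pp0:1 pp1:4 pp2:1 pp3:2 pp4:1 pp5:1 pp6:1 pp7:1
Op 10: read(P0, v0) -> 122. No state change.

yes yes yes yes yes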